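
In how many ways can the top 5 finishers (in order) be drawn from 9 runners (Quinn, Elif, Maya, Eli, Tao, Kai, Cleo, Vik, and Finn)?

15120

There are 9 choices for 1st place, 8 for 2nd, and so on down to 5 for position 5.
That gives 9 × 8 × 7 × 6 × 5 = 15120.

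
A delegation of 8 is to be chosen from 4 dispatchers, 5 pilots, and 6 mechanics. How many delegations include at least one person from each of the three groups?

6216

Unrestricted: C(15,8) = 6435 ways to pick any 8 of the 15.
Subtract selections that omit an entire group: no dispatchers → C(11,8) = 165; no pilots → C(10,8) = 45; no mechanics → C(9,8) = 9.
Add back selections omitting two groups (i.e. drawn from a single group): C(4,8) + C(5,8) + C(6,8) = 0.
By inclusion–exclusion: 6435 − 219 + 0 = 6216.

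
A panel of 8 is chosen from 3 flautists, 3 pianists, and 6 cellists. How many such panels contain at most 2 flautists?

Split by how many flautists are chosen (0 through 2).
Sum: C(3,0)·C(9,8) + C(3,1)·C(9,7) + C(3,2)·C(9,6) = 9 + 108 + 252 = 369.

369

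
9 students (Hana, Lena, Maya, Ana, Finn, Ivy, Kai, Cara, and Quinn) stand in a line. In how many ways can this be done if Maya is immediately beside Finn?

80640

Treat {Maya, Finn} as a single unit. There are 8 units to order, and the pair itself can be ordered 2 ways.
So the count is 2·(8)! = 80640.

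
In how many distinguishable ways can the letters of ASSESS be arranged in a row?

30

The 6 letters of ASSESS have repeats: S appearing 4 times.
Dividing 6! = 720 by 4! = 24 for the repeated letters gives 30.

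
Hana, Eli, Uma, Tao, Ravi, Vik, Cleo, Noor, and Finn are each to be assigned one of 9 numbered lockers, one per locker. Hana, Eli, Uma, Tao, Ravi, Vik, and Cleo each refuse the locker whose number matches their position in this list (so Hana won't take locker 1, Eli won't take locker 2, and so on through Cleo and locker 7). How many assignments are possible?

165016

Let Aᵢ (for 1 ≤ i ≤ 7) be the placements that put person i in their forbidden locker. Any j of these fix j positions, leaving (9−j)! ways to fill the rest, and there are C(7,j) ways to pick which j.
By inclusion–exclusion, the number of valid placements is Σ_{j=0}^{7} (−1)^j C(7,j)·(9−j)!.
Computing: 362880 − 282240 + 105840 − 25200 + 4200 − 504 + 42 − 2 = 165016.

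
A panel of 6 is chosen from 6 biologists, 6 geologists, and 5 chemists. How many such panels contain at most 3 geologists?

11484

Split by how many geologists are chosen (0 through 3).
Sum: C(6,0)·C(11,6) + C(6,1)·C(11,5) + C(6,2)·C(11,4) + C(6,3)·C(11,3) = 462 + 2772 + 4950 + 3300 = 11484.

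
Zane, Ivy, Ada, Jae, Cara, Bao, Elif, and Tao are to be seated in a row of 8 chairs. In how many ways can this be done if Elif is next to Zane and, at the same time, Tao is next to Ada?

Treat {Elif,Zane} as one block (2 orders) and {Tao,Ada} as another (2 orders).
That leaves 6 units to arrange: 2 × 2 × 6! = 4 × 720 = 2880.

2880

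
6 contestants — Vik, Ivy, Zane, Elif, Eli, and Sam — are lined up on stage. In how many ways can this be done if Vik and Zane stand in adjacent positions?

240

Glue Vik and Zane into one block (2 internal orders), leaving 5 units to arrange in a row.
So the count is 2·(5)! = 240.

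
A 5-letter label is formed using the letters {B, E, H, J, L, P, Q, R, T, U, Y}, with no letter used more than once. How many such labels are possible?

Choose and order 5 of the 11 symbols: the first letter has 11 options, the next 10, and so on down to 7.
That product is 11 × 10 × 9 × 8 × 7 = 55440.

55440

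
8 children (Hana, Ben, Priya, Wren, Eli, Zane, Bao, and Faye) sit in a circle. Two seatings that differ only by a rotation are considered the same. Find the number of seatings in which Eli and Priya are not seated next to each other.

3600

All circular seatings of 8 people number (7)! = 5040.
Those with Eli next to Priya: fuse the pair into one unit and seat 7 units around a circle — 2·(6)! = 1440.
Subtracting, 5040 − 1440 = 3600.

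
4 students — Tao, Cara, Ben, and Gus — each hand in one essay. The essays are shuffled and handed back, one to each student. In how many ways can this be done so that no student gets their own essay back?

9

This is the derangement count D_4: permutations of 4 items with no fixed point.
By inclusion–exclusion this is Σ_{j=0}^{4} (−1)^j C(4,j)·(4−j)!.
Computing: 24 − 24 + 12 − 4 + 1 = 9.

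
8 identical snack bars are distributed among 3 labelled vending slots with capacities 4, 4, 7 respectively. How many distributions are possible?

24

Without the upper bounds there are C(10,2) = 45 ways to split 8 among 3 vending slots.
Subtract solutions that violate a single cap (substitute x_i' = x_i − (cap_i+1)): x_1 ≥ 5 gives C(5,2) = 10; x_2 ≥ 5 gives C(5,2) = 10; x_3 ≥ 8 gives C(2,2) = 1. Together 21.
No two caps can be exceeded simultaneously, so the pair terms are all 0.
By inclusion–exclusion the count is 45 − 21 + 0 = 24.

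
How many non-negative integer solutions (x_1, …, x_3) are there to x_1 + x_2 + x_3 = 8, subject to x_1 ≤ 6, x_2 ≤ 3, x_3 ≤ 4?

Ignoring the caps, the number of non-negative solutions to x_1+…+x_3 = 8 is C(10,2) = 45.
Subtract solutions that violate a single cap (substitute x_i' = x_i − (cap_i+1)): x_1 ≥ 7 gives C(3,2) = 3; x_2 ≥ 4 gives C(6,2) = 15; x_3 ≥ 5 gives C(5,2) = 10. Together 28.
No two caps can be exceeded simultaneously, so the pair terms are all 0.
By inclusion–exclusion the count is 45 − 28 + 0 = 17.

17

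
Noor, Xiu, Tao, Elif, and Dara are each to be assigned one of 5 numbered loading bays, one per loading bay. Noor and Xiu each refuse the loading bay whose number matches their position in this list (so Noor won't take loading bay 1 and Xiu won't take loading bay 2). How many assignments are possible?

Let Aᵢ (for i ∈ {1, 2}) be the placements that put person i in their forbidden loading bay. Any j of these fix j positions, leaving (5−j)! ways to fill the rest, and there are C(2,j) ways to pick which j.
By inclusion–exclusion, the number of valid placements is Σ_{j=0}^{2} (−1)^j C(2,j)·(5−j)!.
Computing: 120 − 48 + 6 = 78.

78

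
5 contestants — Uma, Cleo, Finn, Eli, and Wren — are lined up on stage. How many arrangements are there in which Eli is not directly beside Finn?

72

Of the 5! = 120 arrangements, those with Eli and Finn adjacent number 2 × 4! = 48 (treat the pair as a block with 2 internal orders).
So 120 − 48 = 72 arrangements keep them apart.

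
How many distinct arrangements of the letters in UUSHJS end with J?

With the last slot taken by J, it remains to arrange the other 5 letters (UUSHS).
Those 5 letters have S appearing twice and U appearing twice, giving (5)!/(2!·2!) = 30.

30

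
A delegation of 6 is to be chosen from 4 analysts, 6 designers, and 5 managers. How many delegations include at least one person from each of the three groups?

4250

Total 6-person selections from all 15: C(15,6) = 5005.
Subtract selections that omit an entire group: no analysts → C(11,6) = 462; no designers → C(9,6) = 84; no managers → C(10,6) = 210.
Add back selections omitting two groups (i.e. drawn from a single group): C(4,6) + C(6,6) + C(5,6) = 1.
By inclusion–exclusion: 5005 − 756 + 1 = 4250.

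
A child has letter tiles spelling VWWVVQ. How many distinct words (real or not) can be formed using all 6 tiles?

60

The 6 letters of VWWVVQ have repeats: V appearing 3 times and W appearing twice.
Dividing 6! = 720 by 3!·2! = 12 for the repeated letters gives 60.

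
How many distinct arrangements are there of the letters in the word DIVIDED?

420

The 7 letters of DIVIDED have repeats: D appearing 3 times and I appearing twice.
So there are 7! / (3!·2!) = 420 distinguishable arrangements.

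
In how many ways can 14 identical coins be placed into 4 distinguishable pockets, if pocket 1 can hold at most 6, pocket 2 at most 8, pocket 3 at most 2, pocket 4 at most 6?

Ignoring the caps, the number of non-negative solutions to x_1+…+x_4 = 14 is C(17,3) = 680.
Subtract solutions that violate a single cap (substitute x_i' = x_i − (cap_i+1)): x_1 ≥ 7 gives C(10,3) = 120; x_2 ≥ 9 gives C(8,3) = 56; x_3 ≥ 3 gives C(14,3) = 364; x_4 ≥ 7 gives C(10,3) = 120. Together 660.
Add back pairs where two caps are both exceeded: 0 + 35 + 1 + 10 + 0 + 35 = 81.
By inclusion–exclusion the count is 680 − 660 + 81 = 101.

101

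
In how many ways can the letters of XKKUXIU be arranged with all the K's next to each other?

Treat the 2 copies of K as a single block. The multiset to arrange is then {KK, I, U, U, X, X}, 6 items in all.
That gives (6)!/(2!·2!) = 180 arrangements.

180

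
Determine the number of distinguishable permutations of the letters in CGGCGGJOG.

1512

Letter multiplicities in CGGCGGJOG: C×2, G×5, J×1, O×1.
So there are 9! / (5!·2!) = 1512 distinguishable arrangements.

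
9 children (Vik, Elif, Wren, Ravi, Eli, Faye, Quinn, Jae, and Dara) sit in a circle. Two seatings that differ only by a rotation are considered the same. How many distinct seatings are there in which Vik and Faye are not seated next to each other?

All circular seatings of 9 people number (8)! = 40320.
Those with Vik next to Faye: fuse the pair into one unit and seat 8 units around a circle — 2·(7)! = 10080.
Subtracting, 40320 − 10080 = 30240.

30240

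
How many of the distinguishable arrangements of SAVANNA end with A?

180

Fix A in the last position and arrange the remaining 6 letters.
Those 6 letters have A appearing twice and N appearing twice, giving (6)!/(2!·2!) = 180.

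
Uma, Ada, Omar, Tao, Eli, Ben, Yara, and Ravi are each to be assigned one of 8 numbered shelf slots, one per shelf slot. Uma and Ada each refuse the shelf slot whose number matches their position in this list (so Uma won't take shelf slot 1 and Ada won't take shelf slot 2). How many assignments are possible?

30960

Let Aᵢ (for i ∈ {1, 2}) be the placements that put person i in their forbidden shelf slot. Any j of these fix j positions, leaving (8−j)! ways to fill the rest, and there are C(2,j) ways to pick which j.
By inclusion–exclusion, the number of valid placements is Σ_{j=0}^{2} (−1)^j C(2,j)·(8−j)!.
Computing: 40320 − 10080 + 720 = 30960.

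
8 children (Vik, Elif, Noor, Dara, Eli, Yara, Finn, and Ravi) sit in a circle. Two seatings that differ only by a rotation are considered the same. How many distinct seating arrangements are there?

5040

Seat Vik anywhere (absorbing the rotational symmetry), then permute the other 7: (7)! = 5040.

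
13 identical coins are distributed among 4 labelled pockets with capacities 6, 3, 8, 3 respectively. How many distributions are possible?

79

Ignoring the caps, the number of non-negative solutions to x_1+…+x_4 = 13 is C(16,3) = 560.
Subtract solutions that violate a single cap (substitute x_i' = x_i − (cap_i+1)): x_1 ≥ 7 gives C(9,3) = 84; x_2 ≥ 4 gives C(12,3) = 220; x_3 ≥ 9 gives C(7,3) = 35; x_4 ≥ 4 gives C(12,3) = 220. Together 559.
Add back pairs where two caps are both exceeded: 10 + 0 + 10 + 1 + 56 + 1 = 78.
By inclusion–exclusion the count is 560 − 559 + 78 = 79.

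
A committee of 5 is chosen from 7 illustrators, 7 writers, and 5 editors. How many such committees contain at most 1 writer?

4257

Split by how many writers are chosen (0 through 1).
Sum: C(7,0)·C(12,5) + C(7,1)·C(12,4) = 792 + 3465 = 4257.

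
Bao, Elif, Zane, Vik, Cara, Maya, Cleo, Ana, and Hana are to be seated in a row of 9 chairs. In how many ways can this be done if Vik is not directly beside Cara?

Of the 9! = 362880 arrangements, those with Vik and Cara adjacent number 2 × 8! = 80640 (treat the pair as a block with 2 internal orders).
So 362880 − 80640 = 282240 arrangements keep them apart.

282240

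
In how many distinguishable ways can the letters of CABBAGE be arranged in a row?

1260

CABBAGE has 7 letters with A appearing twice and B appearing twice.
So there are 7! / (2!·2!) = 1260 distinguishable arrangements.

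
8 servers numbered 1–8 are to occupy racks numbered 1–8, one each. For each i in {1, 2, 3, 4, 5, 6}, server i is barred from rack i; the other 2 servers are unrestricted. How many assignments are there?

Let Aᵢ (for 1 ≤ i ≤ 6) be the placements that put server i in its forbidden rack. Any j of these fix j positions, leaving (8−j)! ways to fill the rest, and there are C(6,j) ways to pick which j.
By inclusion–exclusion, the number of valid placements is Σ_{j=0}^{6} (−1)^j C(6,j)·(8−j)!.
Computing: 40320 − 30240 + 10800 − 2400 + 360 − 36 + 2 = 18806.

18806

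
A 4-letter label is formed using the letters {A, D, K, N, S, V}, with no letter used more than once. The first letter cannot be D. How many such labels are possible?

300

The first letter has 6−1 = 5 choices (anything except D).
The remaining 3 letters are filled from the other 5 symbols without repetition: 5 × 4 × 3 = 60.
Total: 5 × 60 = 300.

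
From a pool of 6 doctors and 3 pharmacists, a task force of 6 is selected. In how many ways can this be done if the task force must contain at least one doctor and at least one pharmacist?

Total 6-person selections from all 9: C(9,6) = 84.
Subtract selections that omit an entire group: no doctors → C(3,6) = 0; no pharmacists → C(6,6) = 1.
Both groups omitted at once is impossible, so 84 − 1 = 83.

83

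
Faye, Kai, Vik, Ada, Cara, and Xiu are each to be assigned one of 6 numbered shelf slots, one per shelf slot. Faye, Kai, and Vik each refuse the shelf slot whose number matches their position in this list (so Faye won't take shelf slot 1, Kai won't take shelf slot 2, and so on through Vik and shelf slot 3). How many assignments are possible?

426

Let Aᵢ (for i ∈ {1, 2, 3}) be the placements that put person i in their forbidden shelf slot. Any j of these fix j positions, leaving (6−j)! ways to fill the rest, and there are C(3,j) ways to pick which j.
By inclusion–exclusion, the number of valid placements is Σ_{j=0}^{3} (−1)^j C(3,j)·(6−j)!.
Computing: 720 − 360 + 72 − 6 = 426.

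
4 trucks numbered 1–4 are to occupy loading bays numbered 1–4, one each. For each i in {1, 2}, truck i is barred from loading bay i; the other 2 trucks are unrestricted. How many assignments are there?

Let Aᵢ (for i ∈ {1, 2}) be the placements that put truck i in its forbidden loading bay. Any j of these fix j positions, leaving (4−j)! ways to fill the rest, and there are C(2,j) ways to pick which j.
By inclusion–exclusion, the number of valid placements is Σ_{j=0}^{2} (−1)^j C(2,j)·(4−j)!.
Computing: 24 − 12 + 2 = 14.

14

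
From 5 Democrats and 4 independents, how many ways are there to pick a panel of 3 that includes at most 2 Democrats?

74

Split by how many Democrats are chosen (0 through 2).
Sum: C(5,0)·C(4,3) + C(5,1)·C(4,2) + C(5,2)·C(4,1) = 4 + 30 + 40 = 74.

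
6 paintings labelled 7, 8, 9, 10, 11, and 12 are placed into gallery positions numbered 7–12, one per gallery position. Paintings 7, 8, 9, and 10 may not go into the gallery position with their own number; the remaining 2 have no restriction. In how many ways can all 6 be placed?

362

Let Aᵢ (for 7 ≤ i ≤ 10) be the placements that put painting i in its forbidden gallery position. Any j of these fix j positions, leaving (6−j)! ways to fill the rest, and there are C(4,j) ways to pick which j.
By inclusion–exclusion, the number of valid placements is Σ_{j=0}^{4} (−1)^j C(4,j)·(6−j)!.
Computing: 720 − 480 + 144 − 24 + 2 = 362.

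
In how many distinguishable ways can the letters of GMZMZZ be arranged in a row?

60

The 6 letters of GMZMZZ have repeats: M appearing twice and Z appearing 3 times.
Dividing 6! = 720 by 3!·2! = 12 for the repeated letters gives 60.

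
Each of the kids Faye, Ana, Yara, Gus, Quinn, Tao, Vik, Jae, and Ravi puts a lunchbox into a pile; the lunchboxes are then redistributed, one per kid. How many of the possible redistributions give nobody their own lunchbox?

This is the derangement count D_9: permutations of 9 items with no fixed point.
By inclusion–exclusion this is Σ_{j=0}^{9} (−1)^j C(9,j)·(9−j)!.
Computing: 362880 − 362880 + 181440 − 60480 + 15120 − 3024 + 504 − 72 + 9 − 1 = 133496.

133496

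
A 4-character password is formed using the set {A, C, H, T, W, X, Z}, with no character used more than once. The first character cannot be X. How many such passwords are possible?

720

The first character has 7−1 = 6 choices (anything except X).
The remaining 3 characters are filled from the other 6 symbols without repetition: 6 × 5 × 4 = 120.
Total: 6 × 120 = 720.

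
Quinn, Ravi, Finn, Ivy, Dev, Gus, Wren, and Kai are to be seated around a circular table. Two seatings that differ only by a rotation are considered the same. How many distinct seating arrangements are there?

Around a circle, 8 distinct people have 8!/8 = (7)! = 5040 rotationally distinct seatings.

5040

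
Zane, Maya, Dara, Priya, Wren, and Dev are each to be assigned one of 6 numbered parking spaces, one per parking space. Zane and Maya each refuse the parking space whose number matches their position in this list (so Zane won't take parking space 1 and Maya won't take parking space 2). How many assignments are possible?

504

Let Aᵢ (for i ∈ {1, 2}) be the placements that put person i in their forbidden parking space. Any j of these fix j positions, leaving (6−j)! ways to fill the rest, and there are C(2,j) ways to pick which j.
By inclusion–exclusion, the number of valid placements is Σ_{j=0}^{2} (−1)^j C(2,j)·(6−j)!.
Computing: 720 − 240 + 24 = 504.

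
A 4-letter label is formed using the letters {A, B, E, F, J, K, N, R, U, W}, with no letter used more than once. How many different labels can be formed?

5040

This is a permutation of 4 out of 10: P(10,4) = 10!/6!.
That product is 10 × 9 × 8 × 7 = 5040.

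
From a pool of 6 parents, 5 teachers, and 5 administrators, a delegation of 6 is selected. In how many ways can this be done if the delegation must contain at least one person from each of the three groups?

6875

Unrestricted: C(16,6) = 8008 ways to pick any 6 of the 16.
Subtract selections that omit an entire group: no parents → C(10,6) = 210; no teachers → C(11,6) = 462; no administrators → C(11,6) = 462.
Add back selections omitting two groups (i.e. drawn from a single group): C(6,6) + C(5,6) + C(5,6) = 1.
By inclusion–exclusion: 8008 − 1134 + 1 = 6875.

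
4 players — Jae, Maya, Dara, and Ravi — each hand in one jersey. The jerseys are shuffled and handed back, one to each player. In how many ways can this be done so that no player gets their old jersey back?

9

This is the derangement count D_4: permutations of 4 items with no fixed point.
By inclusion–exclusion this is Σ_{j=0}^{4} (−1)^j C(4,j)·(4−j)!.
Computing: 24 − 24 + 12 − 4 + 1 = 9.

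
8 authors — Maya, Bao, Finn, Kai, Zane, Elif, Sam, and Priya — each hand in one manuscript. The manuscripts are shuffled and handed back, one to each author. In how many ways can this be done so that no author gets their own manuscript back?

14833

Let Aᵢ be the assignments in which author i gets their own manuscript. We want the size of the complement of A₁∪…∪A_8.
By inclusion–exclusion this is Σ_{j=0}^{8} (−1)^j C(8,j)·(8−j)!.
Computing: 40320 − 40320 + 20160 − 6720 + 1680 − 336 + 56 − 8 + 1 = 14833.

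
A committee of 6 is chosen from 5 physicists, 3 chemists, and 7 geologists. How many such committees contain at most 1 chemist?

Split by how many chemists are chosen (0 through 1).
Sum: C(3,0)·C(12,6) + C(3,1)·C(12,5) = 924 + 2376 = 3300.

3300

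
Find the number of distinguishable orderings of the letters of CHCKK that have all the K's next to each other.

12

Treat the 2 copies of K as a single block. The multiset to arrange is then {KK, C, C, H}, 4 items in all.
That gives (4)!/(2!) = 12 arrangements.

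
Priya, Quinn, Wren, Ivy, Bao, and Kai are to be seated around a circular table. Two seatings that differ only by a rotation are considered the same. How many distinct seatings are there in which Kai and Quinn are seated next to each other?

48

Treat {Kai, Quinn} as one unit (2 internal orders) and seat the resulting 5 units around the table: (4)! circular arrangements.
So 2 × (4)! = 2 × 24 = 48.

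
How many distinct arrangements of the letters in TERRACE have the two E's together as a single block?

Treat the 2 copies of E as a single block. The multiset to arrange is then {EE, A, C, R, R, T}, 6 items in all.
That gives (6)!/(2!) = 360 arrangements.

360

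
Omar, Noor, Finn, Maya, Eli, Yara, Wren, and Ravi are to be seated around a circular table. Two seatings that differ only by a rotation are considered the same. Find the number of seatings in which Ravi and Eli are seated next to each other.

1440

Glue Ravi and Eli into a block (2 internal orders). Seating 7 units around a circle gives (6)! arrangements.
So 2 × (6)! = 2 × 720 = 1440.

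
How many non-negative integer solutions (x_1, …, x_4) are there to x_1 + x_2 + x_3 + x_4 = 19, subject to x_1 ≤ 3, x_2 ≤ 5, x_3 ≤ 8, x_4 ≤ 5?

10

Without the upper bounds there are C(22,3) = 1540 ways to split 19 among 4 variables.
Subtract solutions that violate a single cap (substitute x_i' = x_i − (cap_i+1)): x_1 ≥ 4 gives C(18,3) = 816; x_2 ≥ 6 gives C(16,3) = 560; x_3 ≥ 9 gives C(13,3) = 286; x_4 ≥ 6 gives C(16,3) = 560. Together 2222.
Add back pairs where two caps are both exceeded: 220 + 84 + 220 + 35 + 120 + 35 = 714.
Subtract triples: 1 + 20 + 1 + 0 = 22.
By inclusion–exclusion the count is 1540 − 2222 + 714 − 22 = 10.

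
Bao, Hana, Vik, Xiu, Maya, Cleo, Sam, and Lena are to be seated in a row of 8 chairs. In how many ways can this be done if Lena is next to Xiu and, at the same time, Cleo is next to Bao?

2880

Treat {Lena,Xiu} as one block (2 orders) and {Cleo,Bao} as another (2 orders).
That leaves 6 units to arrange: 2 × 2 × 6! = 4 × 720 = 2880.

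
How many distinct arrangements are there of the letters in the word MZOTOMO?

420

The 7 letters of MZOTOMO have repeats: M appearing twice and O appearing 3 times.
So there are 7! / (3!·2!) = 420 distinguishable arrangements.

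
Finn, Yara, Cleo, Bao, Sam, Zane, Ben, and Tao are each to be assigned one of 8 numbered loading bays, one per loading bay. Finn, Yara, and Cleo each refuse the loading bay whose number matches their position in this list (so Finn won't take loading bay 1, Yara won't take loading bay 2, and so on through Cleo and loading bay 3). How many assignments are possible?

27240

Let Aᵢ (for i ∈ {1, 2, 3}) be the placements that put person i in their forbidden loading bay. Any j of these fix j positions, leaving (8−j)! ways to fill the rest, and there are C(3,j) ways to pick which j.
By inclusion–exclusion, the number of valid placements is Σ_{j=0}^{3} (−1)^j C(3,j)·(8−j)!.
Computing: 40320 − 15120 + 2160 − 120 = 27240.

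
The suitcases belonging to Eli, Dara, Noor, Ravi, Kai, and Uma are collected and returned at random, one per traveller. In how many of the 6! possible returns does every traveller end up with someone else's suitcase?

Let Aᵢ be the assignments in which traveller i gets their own suitcase. We want the size of the complement of A₁∪…∪A_6.
By inclusion–exclusion this is Σ_{j=0}^{6} (−1)^j C(6,j)·(6−j)!.
Computing: 720 − 720 + 360 − 120 + 30 − 6 + 1 = 265.

265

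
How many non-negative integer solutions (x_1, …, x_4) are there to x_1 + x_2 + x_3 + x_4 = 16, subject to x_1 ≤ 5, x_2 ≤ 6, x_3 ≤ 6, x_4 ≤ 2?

19

Ignoring the caps, the number of non-negative solutions to x_1+…+x_4 = 16 is C(19,3) = 969.
Subtract solutions that violate a single cap (substitute x_i' = x_i − (cap_i+1)): x_1 ≥ 6 gives C(13,3) = 286; x_2 ≥ 7 gives C(12,3) = 220; x_3 ≥ 7 gives C(12,3) = 220; x_4 ≥ 3 gives C(16,3) = 560. Together 1286.
Add back pairs where two caps are both exceeded: 20 + 20 + 120 + 10 + 84 + 84 = 338.
Subtract triples: 0 + 1 + 1 + 0 = 2.
By inclusion–exclusion the count is 969 − 1286 + 338 − 2 = 19.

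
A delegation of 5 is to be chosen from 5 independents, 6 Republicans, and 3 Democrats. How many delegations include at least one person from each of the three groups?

With no constraint there are C(14,5) = 2002 possible selections.
Subtract selections that omit an entire group: no independents → C(9,5) = 126; no Republicans → C(8,5) = 56; no Democrats → C(11,5) = 462.
Add back selections omitting two groups (i.e. drawn from a single group): C(5,5) + C(6,5) + C(3,5) = 7.
By inclusion–exclusion: 2002 − 644 + 7 = 1365.

1365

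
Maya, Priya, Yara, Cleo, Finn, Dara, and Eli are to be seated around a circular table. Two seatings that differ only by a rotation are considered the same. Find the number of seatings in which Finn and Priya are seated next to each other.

240

Treat {Finn, Priya} as one unit (2 internal orders) and seat the resulting 6 units around the table: (5)! circular arrangements.
So 2 × (5)! = 2 × 120 = 240.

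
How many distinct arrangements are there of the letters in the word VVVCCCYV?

VVVCCCYV has 8 letters with C appearing 3 times and V appearing 4 times.
The number of distinct arrangements is 8!/(4!·3!) = 40320/144 = 280.

280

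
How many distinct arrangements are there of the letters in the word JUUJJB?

60

JUUJJB has 6 letters with J appearing 3 times and U appearing twice.
Dividing 6! = 720 by 3!·2! = 12 for the repeated letters gives 60.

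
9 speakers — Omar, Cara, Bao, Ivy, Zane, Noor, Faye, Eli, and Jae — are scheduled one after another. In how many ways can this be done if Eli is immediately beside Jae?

Place the 7 others and the Eli-Jae pair as 8 objects in a line; the pair has 2 internal arrangements.
So the count is 2·(8)! = 80640.

80640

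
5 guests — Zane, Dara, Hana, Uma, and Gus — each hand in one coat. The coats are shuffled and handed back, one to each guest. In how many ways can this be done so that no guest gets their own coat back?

Count assignments avoiding every fixed point. For any j of the 5 guests fixed to their own coat, the other 5−j can be arranged in (5−j)! ways.
By inclusion–exclusion this is Σ_{j=0}^{5} (−1)^j C(5,j)·(5−j)!.
Computing: 120 − 120 + 60 − 20 + 5 − 1 = 44.

44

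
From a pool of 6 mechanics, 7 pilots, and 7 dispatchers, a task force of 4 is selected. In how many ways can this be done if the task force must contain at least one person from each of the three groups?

2499

Unrestricted: C(20,4) = 4845 ways to pick any 4 of the 20.
Selections missing a whole group: no mechanics → C(14,4) = 1001; no pilots → C(13,4) = 715; no dispatchers → C(13,4) = 715.
Add back selections omitting two groups (i.e. drawn from a single group): C(6,4) + C(7,4) + C(7,4) = 85.
By inclusion–exclusion: 4845 − 2431 + 85 = 2499.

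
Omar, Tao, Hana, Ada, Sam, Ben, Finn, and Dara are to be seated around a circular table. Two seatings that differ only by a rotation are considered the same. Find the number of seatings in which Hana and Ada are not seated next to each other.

All circular seatings of 8 people number (7)! = 5040.
Seatings with Hana beside Ada: treat them as a block with 2 internal orders, giving 2 × (6)! = 1440.
Subtracting, 5040 − 1440 = 3600.

3600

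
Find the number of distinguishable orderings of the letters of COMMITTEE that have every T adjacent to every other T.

10080

Treat the 2 copies of T as a single block. The multiset to arrange is then {TT, C, E, E, I, M, M, O}, 8 items in all.
That gives (8)!/(2!·2!) = 10080 arrangements.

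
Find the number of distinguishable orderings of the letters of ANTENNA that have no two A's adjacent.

Total arrangements of ANTENNA: 7!/(3!·2!) = 420.
Arrangements with the A's together: treat AA as one letter, giving (6)!/(3!) = 120.
Subtracting, 420 − 120 = 300 arrangements keep the A's apart.

300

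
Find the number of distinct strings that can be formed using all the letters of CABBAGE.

1260

CABBAGE has 7 letters with A appearing twice and B appearing twice.
Dividing 7! = 5040 by 2!·2! = 4 for the repeated letters gives 1260.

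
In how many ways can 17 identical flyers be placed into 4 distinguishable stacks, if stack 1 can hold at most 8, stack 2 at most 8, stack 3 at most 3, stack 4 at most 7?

158

Without the upper bounds there are C(20,3) = 1140 ways to split 17 among 4 stacks.
Subtract solutions that violate a single cap (substitute x_i' = x_i − (cap_i+1)): x_1 ≥ 9 gives C(11,3) = 165; x_2 ≥ 9 gives C(11,3) = 165; x_3 ≥ 4 gives C(16,3) = 560; x_4 ≥ 8 gives C(12,3) = 220. Together 1110.
Add back pairs where two caps are both exceeded: 0 + 35 + 1 + 35 + 1 + 56 = 128.
By inclusion–exclusion the count is 1140 − 1110 + 128 = 158.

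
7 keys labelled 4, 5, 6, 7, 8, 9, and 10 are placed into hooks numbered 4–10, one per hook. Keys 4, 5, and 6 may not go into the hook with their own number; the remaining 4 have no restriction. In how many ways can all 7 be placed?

3216

Let Aᵢ (for i ∈ {4, 5, 6}) be the placements that put key i in its forbidden hook. Any j of these fix j positions, leaving (7−j)! ways to fill the rest, and there are C(3,j) ways to pick which j.
By inclusion–exclusion, the number of valid placements is Σ_{j=0}^{3} (−1)^j C(3,j)·(7−j)!.
Computing: 5040 − 2160 + 360 − 24 = 3216.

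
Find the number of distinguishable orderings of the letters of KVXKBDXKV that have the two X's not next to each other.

11760

There are 9!/(3!·2!·2!) = 15120 arrangements of KVXKBDXKV in total.
If the two X's are adjacent, glue them into one block, leaving 8 items to arrange: (8)!/(3!·2!) = 3360 ways.
Hence 15120 − 3360 = 11760.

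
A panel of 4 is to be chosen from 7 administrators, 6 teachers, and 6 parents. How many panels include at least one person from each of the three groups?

2016

Unrestricted: C(19,4) = 3876 ways to pick any 4 of the 19.
Selections missing a whole group: no administrators → C(12,4) = 495; no teachers → C(13,4) = 715; no parents → C(13,4) = 715.
Add back selections omitting two groups (i.e. drawn from a single group): C(7,4) + C(6,4) + C(6,4) = 65.
By inclusion–exclusion: 3876 − 1925 + 65 = 2016.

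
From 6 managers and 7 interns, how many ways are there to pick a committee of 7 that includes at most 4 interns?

1358

Split by how many interns are chosen (0 through 4).
Sum: C(7,0)·C(6,7) + C(7,1)·C(6,6) + C(7,2)·C(6,5) + C(7,3)·C(6,4) + C(7,4)·C(6,3) = 0 + 7 + 126 + 525 + 700 = 1358.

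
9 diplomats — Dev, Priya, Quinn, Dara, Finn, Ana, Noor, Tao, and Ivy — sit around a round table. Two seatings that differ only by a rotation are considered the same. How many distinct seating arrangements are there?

Fix one person's seat to break rotational symmetry; the remaining 8 people can be arranged in (8)! = 40320 ways.

40320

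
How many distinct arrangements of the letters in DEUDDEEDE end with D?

280

Fix D in the last position and arrange the remaining 8 letters.
Those 8 letters have D appearing 3 times and E appearing 4 times, giving (8)!/(4!·3!) = 280.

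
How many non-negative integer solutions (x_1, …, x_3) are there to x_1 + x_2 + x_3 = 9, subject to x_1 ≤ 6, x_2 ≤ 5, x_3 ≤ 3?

Ignoring the caps, the number of non-negative solutions to x_1+…+x_3 = 9 is C(11,2) = 55.
Subtract solutions that violate a single cap (substitute x_i' = x_i − (cap_i+1)): x_1 ≥ 7 gives C(4,2) = 6; x_2 ≥ 6 gives C(5,2) = 10; x_3 ≥ 4 gives C(7,2) = 21. Together 37.
No two caps can be exceeded simultaneously, so the pair terms are all 0.
By inclusion–exclusion the count is 55 − 37 + 0 = 18.

18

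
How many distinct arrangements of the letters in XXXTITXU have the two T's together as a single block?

Treat the 2 copies of T as a single block. The multiset to arrange is then {TT, I, U, X, X, X, X}, 7 items in all.
That gives (7)!/(4!) = 210 arrangements.

210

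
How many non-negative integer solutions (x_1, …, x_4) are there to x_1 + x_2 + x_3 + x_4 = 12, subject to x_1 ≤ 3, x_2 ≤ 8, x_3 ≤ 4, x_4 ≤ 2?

By stars and bars, unrestricted non-negative solutions to x_1+…+x_4 = 12 number C(12+3,3) = 455.
Subtract solutions that violate a single cap (substitute x_i' = x_i − (cap_i+1)): x_1 ≥ 4 gives C(11,3) = 165; x_2 ≥ 9 gives C(6,3) = 20; x_3 ≥ 5 gives C(10,3) = 120; x_4 ≥ 3 gives C(12,3) = 220. Together 525.
Add back pairs where two caps are both exceeded: 0 + 20 + 56 + 0 + 1 + 35 = 112.
Subtract triples: 0 + 0 + 1 + 0 = 1.
By inclusion–exclusion the count is 455 − 525 + 112 − 1 = 41.

41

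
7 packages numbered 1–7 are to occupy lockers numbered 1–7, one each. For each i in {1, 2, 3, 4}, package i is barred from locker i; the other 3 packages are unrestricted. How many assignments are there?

2790

Let Aᵢ (for 1 ≤ i ≤ 4) be the placements that put package i in its forbidden locker. Any j of these fix j positions, leaving (7−j)! ways to fill the rest, and there are C(4,j) ways to pick which j.
By inclusion–exclusion, the number of valid placements is Σ_{j=0}^{4} (−1)^j C(4,j)·(7−j)!.
Computing: 5040 − 2880 + 720 − 96 + 6 = 2790.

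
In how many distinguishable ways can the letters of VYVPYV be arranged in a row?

Letter multiplicities in VYVPYV: P×1, V×3, Y×2.
Dividing 6! = 720 by 3!·2! = 12 for the repeated letters gives 60.

60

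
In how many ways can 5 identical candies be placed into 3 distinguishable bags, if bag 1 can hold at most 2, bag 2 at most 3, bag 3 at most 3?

9

Ignoring the caps, the number of non-negative solutions to x_1+…+x_3 = 5 is C(7,2) = 21.
Subtract solutions that violate a single cap (substitute x_i' = x_i − (cap_i+1)): x_1 ≥ 3 gives C(4,2) = 6; x_2 ≥ 4 gives C(3,2) = 3; x_3 ≥ 4 gives C(3,2) = 3. Together 12.
No two caps can be exceeded simultaneously, so the pair terms are all 0.
By inclusion–exclusion the count is 21 − 12 + 0 = 9.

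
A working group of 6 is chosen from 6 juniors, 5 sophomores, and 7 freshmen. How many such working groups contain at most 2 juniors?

Split by how many juniors are chosen (0 through 2).
Sum: C(6,0)·C(12,6) + C(6,1)·C(12,5) + C(6,2)·C(12,4) = 924 + 4752 + 7425 = 13101.

13101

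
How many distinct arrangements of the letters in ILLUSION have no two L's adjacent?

7560

There are 8!/(2!·2!) = 10080 arrangements of ILLUSION in total.
If the two L's are adjacent, glue them into one block, leaving 7 items to arrange: (7)!/(2!) = 2520 ways.
Hence 10080 − 2520 = 7560.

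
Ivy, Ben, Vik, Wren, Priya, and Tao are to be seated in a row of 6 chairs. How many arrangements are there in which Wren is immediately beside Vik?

Glue Wren and Vik into one block (2 internal orders), leaving 5 units to arrange in a row.
So the count is 2·(5)! = 240.

240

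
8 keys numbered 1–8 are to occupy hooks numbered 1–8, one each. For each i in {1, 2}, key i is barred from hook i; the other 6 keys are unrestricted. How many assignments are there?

30960

Let Aᵢ (for i ∈ {1, 2}) be the placements that put key i in its forbidden hook. Any j of these fix j positions, leaving (8−j)! ways to fill the rest, and there are C(2,j) ways to pick which j.
By inclusion–exclusion, the number of valid placements is Σ_{j=0}^{2} (−1)^j C(2,j)·(8−j)!.
Computing: 40320 − 10080 + 720 = 30960.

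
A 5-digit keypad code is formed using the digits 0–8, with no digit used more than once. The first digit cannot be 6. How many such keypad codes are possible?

13440

The first digit has 9−1 = 8 choices (anything except 6).
The remaining 4 digits are filled from the other 8 symbols without repetition: 8 × 7 × 6 × 5 = 1680.
Total: 8 × 1680 = 13440.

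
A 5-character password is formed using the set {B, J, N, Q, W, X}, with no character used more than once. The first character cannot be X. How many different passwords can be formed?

The first character has 6−1 = 5 choices (anything except X).
The remaining 4 characters are filled from the other 5 symbols without repetition: 5 × 4 × 3 × 2 = 120.
Total: 5 × 120 = 600.

600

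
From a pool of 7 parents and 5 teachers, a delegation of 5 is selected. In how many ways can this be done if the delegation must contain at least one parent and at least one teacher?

With no constraint there are C(12,5) = 792 possible selections.
Selections missing a whole group: no parents → C(5,5) = 1; no teachers → C(7,5) = 21.
Both groups omitted at once is impossible, so 792 − 22 = 770.

770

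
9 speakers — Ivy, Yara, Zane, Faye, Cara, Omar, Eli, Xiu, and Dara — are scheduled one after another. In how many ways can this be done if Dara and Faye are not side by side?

Of the 9! = 362880 arrangements, those with Dara and Faye adjacent number 2 × 8! = 80640 (treat the pair as a block with 2 internal orders).
So 362880 − 80640 = 282240 arrangements keep them apart.

282240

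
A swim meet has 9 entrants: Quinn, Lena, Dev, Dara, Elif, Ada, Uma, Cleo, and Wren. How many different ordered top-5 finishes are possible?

15120

This is an ordered selection of 5 from 9: P(9,5).
That gives 9 × 8 × 7 × 6 × 5 = 15120.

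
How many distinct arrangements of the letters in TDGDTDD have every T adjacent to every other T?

Treat the 2 copies of T as a single block. The multiset to arrange is then {TT, D, D, D, D, G}, 6 items in all.
That gives (6)!/(4!) = 30 arrangements.

30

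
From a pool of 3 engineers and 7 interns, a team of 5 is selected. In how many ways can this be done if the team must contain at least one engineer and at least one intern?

231

Total 5-person selections from all 10: C(10,5) = 252.
Selections missing a whole group: no engineers → C(7,5) = 21; no interns → C(3,5) = 0.
Both groups omitted at once is impossible, so 252 − 21 = 231.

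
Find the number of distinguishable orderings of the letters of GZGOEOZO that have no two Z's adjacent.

There are 8!/(3!·2!·2!) = 1680 arrangements of GZGOEOZO in total.
If the two Z's are adjacent, glue them into one block, leaving 7 items to arrange: (7)!/(3!·2!) = 420 ways.
Hence 1680 − 420 = 1260.

1260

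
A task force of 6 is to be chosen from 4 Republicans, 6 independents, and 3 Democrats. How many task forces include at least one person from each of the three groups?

1416

Total 6-person selections from all 13: C(13,6) = 1716.
Selections missing a whole group: no Republicans → C(9,6) = 84; no independents → C(7,6) = 7; no Democrats → C(10,6) = 210.
Add back selections omitting two groups (i.e. drawn from a single group): C(4,6) + C(6,6) + C(3,6) = 1.
By inclusion–exclusion: 1716 − 301 + 1 = 1416.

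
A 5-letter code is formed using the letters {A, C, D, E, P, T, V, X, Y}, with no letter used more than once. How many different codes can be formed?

15120

Choose and order 5 of the 9 symbols: the first letter has 9 options, the next 8, and so on down to 5.
That product is 9 × 8 × 7 × 6 × 5 = 15120.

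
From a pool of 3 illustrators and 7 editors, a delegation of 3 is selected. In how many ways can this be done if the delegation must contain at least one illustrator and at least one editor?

84

Total 3-person selections from all 10: C(10,3) = 120.
Subtract selections that omit an entire group: no illustrators → C(7,3) = 35; no editors → C(3,3) = 1.
Both groups omitted at once is impossible, so 120 − 36 = 84.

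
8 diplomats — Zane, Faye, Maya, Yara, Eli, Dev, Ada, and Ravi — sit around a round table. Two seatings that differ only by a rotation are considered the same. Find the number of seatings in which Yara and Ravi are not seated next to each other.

All circular seatings of 8 people number (7)! = 5040.
Seatings with Yara beside Ravi: treat them as a block with 2 internal orders, giving 2 × (6)! = 1440.
Subtracting, 5040 − 1440 = 3600.

3600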